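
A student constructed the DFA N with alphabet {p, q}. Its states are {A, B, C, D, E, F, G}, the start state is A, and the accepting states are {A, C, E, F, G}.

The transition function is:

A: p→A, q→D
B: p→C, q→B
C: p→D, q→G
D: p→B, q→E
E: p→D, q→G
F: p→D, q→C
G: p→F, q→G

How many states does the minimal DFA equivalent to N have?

6

P0 = {A,C,E,F,G} | {B,D}.
On input p, block {A,C,E,F,G} splits into {C,E,F} and {A,G}.
Refine {C,E,F} on symbol q: members go to different blocks, giving {C,E} and {F}.
Split {B,D} by δ(·,p) → {B} and {D}.
On input p, block {A,G} splits into {A} and {G}.
Stable partition: {C,E} | {B} | {A} | {F} | {D} | {G} — 6 equivalence classes.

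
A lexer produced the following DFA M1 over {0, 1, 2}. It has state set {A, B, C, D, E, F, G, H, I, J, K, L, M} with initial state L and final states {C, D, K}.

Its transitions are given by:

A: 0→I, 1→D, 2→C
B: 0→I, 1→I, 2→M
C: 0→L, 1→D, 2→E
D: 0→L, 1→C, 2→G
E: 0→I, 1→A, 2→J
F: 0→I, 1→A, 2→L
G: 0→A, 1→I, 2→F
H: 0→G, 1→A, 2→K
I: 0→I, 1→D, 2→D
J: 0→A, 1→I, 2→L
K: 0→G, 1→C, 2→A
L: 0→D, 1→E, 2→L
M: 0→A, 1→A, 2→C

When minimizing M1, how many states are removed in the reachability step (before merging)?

BFS from L reaches {A, C, D, E, F, G, I, J, L}; the 4 state(s) B, H, K, M are never visited.

4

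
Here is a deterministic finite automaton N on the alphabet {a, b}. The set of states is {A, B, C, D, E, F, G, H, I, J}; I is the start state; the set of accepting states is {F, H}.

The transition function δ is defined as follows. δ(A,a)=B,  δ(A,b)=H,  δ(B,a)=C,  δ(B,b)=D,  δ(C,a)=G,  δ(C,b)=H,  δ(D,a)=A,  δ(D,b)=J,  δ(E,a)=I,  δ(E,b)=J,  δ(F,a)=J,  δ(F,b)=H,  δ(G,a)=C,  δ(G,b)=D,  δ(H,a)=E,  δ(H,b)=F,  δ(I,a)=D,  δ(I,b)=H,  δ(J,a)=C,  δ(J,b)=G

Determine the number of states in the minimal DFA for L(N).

Start with accepting vs non-accepting: {F,H} | {A,B,C,D,E,G,I,J}.
On input b, block {A,B,C,D,E,G,I,J} splits into {B,D,E,G,J} and {A,C,I}.
Stable partition: {F,H} | {B,D,E,G,J} | {A,C,I} — 3 equivalence classes.

3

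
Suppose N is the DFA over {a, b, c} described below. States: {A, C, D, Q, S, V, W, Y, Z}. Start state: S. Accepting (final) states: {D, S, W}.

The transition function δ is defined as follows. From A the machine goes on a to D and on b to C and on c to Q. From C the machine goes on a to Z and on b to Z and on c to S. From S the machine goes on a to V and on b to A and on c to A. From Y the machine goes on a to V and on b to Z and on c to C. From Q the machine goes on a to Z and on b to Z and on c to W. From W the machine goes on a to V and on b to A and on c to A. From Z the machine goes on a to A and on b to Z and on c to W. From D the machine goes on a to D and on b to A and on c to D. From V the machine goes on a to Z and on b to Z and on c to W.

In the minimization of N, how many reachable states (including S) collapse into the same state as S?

First remove the unreachable states {Y}; 8 states remain.
Start with accepting vs non-accepting: {D,S,W} | {A,C,Q,V,Z}.
On input a, block {D,S,W} splits into {S,W} and {D}.
Split {A,C,Q,V,Z} by δ(·,a) → {C,Q,V,Z} and {A}.
Split {C,Q,V,Z} by δ(·,a) → {C,Q,V} and {Z}.
No further refinement is possible. Final partition (5 blocks): {S,W} | {C,Q,V} | {D} | {A} | {Z}.
The equivalence class containing S is {S,W}, of size 2.

2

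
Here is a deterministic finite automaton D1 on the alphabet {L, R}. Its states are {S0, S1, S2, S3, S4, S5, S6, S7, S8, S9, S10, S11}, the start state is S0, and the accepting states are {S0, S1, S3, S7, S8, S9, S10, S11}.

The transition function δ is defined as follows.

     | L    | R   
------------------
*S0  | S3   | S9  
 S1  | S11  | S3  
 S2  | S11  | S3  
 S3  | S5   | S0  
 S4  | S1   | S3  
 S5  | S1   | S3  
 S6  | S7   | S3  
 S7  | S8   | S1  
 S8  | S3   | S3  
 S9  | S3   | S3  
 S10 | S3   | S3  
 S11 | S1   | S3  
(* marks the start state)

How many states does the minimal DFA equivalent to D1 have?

States {S2,S4,S6,S7,S8,S10} cannot be reached from the start state, so discard them.
P0 = {S0,S1,S3,S9,S11} | {S5}.
Refine {S0,S1,S3,S9,S11} on symbol L: members go to different blocks, giving {S0,S1,S9,S11} and {S3}.
Refine {S0,S1,S9,S11} on symbol L: members go to different blocks, giving {S0,S9} and {S1,S11}.
On input R, block {S0,S9} splits into {S0} and {S9}.
No further refinement is possible. Final partition (5 blocks): {S0} | {S5} | {S3} | {S1,S11} | {S9}.

5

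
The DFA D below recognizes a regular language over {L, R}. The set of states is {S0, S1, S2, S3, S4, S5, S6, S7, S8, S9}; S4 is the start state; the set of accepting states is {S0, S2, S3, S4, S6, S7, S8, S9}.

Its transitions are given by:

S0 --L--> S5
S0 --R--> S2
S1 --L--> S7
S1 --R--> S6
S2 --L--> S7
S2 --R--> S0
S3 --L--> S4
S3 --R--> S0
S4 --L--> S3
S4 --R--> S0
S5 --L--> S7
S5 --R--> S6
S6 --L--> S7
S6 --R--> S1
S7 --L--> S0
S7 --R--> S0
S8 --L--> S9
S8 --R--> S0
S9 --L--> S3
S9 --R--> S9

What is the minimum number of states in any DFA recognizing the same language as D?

6

Reachable states from the start: {S0,S1,S2,S3,S4,S5,S6,S7}. Unreachable: {S8,S9} — drop them.
Start with accepting vs non-accepting: {S0,S2,S3,S4,S6,S7} | {S1,S5}.
Refine {S0,S2,S3,S4,S6,S7} on symbol L: members go to different blocks, giving {S2,S3,S4,S6,S7} and {S0}.
Split {S2,S3,S4,S6,S7} by δ(·,L) → {S2,S3,S4,S6} and {S7}.
On input L, block {S2,S3,S4,S6} splits into {S2,S6} and {S3,S4}.
Refine {S2,S6} on symbol R: members go to different blocks, giving {S2} and {S6}.
No further refinement is possible. Final partition (6 blocks): {S2} | {S1,S5} | {S0} | {S7} | {S3,S4} | {S6}.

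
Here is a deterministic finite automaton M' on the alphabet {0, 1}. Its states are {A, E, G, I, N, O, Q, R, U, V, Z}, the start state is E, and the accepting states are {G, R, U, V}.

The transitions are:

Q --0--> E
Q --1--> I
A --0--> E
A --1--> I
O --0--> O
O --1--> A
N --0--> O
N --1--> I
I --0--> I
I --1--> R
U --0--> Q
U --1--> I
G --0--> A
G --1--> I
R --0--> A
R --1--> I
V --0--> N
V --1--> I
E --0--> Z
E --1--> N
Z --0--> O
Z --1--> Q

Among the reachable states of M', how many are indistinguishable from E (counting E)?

States {G,U,V} cannot be reached from the start state, so discard them.
P0 = {R} | {A,E,I,N,O,Q,Z}.
Refine {A,E,I,N,O,Q,Z} on symbol 1: members go to different blocks, giving {A,E,N,O,Q,Z} and {I}.
On input 1, block {A,E,N,O,Q,Z} splits into {A,N,Q} and {E,O,Z}.
No further refinement is possible. Final partition (4 blocks): {R} | {A,N,Q} | {I} | {E,O,Z}.
State E belongs to the block {E,O,Z}, which has 3 states.

3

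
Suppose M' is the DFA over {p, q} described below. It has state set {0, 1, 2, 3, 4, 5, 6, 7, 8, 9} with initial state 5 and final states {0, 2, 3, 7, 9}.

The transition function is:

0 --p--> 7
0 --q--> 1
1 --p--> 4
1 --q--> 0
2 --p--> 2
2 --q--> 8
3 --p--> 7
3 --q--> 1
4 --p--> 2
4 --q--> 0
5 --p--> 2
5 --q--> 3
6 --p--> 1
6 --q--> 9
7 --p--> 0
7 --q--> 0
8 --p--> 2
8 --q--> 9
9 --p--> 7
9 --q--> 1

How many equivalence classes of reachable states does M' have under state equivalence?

States {6} cannot be reached from the start state, so discard them.
Initial partition by acceptance: {0,2,3,7,9} | {1,4,5,8}.
Refine {0,2,3,7,9} on symbol q: members go to different blocks, giving {0,2,3,9} and {7}.
Split {0,2,3,9} by δ(·,p) → {0,3,9} and {2}.
On input p, block {1,4,5,8} splits into {4,5,8} and {1}.
Stable partition: {0,3,9} | {4,5,8} | {7} | {2} | {1} — 5 equivalence classes.

5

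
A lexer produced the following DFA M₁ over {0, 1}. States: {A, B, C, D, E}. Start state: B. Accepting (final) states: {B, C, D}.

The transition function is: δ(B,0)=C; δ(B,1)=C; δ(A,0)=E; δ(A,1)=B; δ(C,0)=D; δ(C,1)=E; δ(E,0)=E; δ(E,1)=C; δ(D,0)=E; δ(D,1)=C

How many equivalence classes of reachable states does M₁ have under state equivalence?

First remove the unreachable states {A}; 4 states remain.
P0 = {B,C,D} | {E}.
On input 0, block {B,C,D} splits into {B,C} and {D}.
Split {B,C} by δ(·,0) → {B} and {C}.
Stable partition: {B} | {E} | {D} | {C} — 4 equivalence classes.

4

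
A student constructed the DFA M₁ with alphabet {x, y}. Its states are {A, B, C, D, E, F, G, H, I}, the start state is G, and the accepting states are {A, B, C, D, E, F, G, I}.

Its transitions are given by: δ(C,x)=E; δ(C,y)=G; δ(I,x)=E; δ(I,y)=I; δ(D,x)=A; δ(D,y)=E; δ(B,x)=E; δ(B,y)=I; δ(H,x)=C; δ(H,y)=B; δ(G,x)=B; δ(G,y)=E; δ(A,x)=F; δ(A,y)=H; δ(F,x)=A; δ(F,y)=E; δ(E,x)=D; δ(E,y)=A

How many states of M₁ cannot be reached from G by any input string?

Exploring from G, all states are eventually visited, so none are unreachable.

0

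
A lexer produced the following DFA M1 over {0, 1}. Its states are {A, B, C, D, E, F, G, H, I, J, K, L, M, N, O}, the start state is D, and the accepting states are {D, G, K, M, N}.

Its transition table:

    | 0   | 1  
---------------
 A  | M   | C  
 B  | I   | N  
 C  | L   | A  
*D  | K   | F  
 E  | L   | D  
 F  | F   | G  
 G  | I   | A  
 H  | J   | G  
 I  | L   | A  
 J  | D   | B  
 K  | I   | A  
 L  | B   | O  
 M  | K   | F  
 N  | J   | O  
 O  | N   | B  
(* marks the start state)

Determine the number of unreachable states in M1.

2

Starting at D and following transitions, the reachable set is {A, B, C, D, F, G, I, J, K, L, M, N, O}. That leaves E, H unreachable — 2 in total.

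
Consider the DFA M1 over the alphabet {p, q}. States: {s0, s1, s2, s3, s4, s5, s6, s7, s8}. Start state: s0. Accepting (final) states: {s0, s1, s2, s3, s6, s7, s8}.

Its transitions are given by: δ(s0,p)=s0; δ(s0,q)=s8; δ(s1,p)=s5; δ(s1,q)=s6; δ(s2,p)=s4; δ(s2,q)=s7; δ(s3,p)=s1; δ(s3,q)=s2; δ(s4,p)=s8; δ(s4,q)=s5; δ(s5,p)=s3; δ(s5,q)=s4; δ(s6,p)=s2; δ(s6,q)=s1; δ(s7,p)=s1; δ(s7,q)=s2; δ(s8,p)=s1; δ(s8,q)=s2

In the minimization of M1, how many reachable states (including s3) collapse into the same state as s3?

P0 = {s0,s1,s2,s3,s6,s7,s8} | {s4,s5}.
On input p, block {s0,s1,s2,s3,s6,s7,s8} splits into {s0,s3,s6,s7,s8} and {s1,s2}.
On input p, block {s0,s3,s6,s7,s8} splits into {s3,s6,s7,s8} and {s0}.
Stable partition: {s3,s6,s7,s8} | {s4,s5} | {s1,s2} | {s0} — 4 equivalence classes.
State s3 belongs to the block {s3,s6,s7,s8}, which has 4 states.

4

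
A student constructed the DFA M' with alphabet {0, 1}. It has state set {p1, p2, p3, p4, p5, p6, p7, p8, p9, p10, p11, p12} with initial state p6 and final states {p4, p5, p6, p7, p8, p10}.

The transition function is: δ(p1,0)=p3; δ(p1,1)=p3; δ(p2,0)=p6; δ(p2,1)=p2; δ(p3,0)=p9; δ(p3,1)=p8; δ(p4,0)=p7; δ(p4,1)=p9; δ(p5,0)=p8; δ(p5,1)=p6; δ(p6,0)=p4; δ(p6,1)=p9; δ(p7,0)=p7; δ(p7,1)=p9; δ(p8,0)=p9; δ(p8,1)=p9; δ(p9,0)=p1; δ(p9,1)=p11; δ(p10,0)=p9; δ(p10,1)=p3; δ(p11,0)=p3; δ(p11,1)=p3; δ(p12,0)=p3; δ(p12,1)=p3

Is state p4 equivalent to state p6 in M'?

Yes

Reachable states from the start: {p1,p3,p4,p6,p7,p8,p9,p11}. Unreachable: {p2,p5,p10,p12} — drop them.
P0 = {p4,p6,p7,p8} | {p1,p3,p9,p11}.
Refine {p4,p6,p7,p8} on symbol 0: members go to different blocks, giving {p4,p6,p7} and {p8}.
Split {p1,p3,p9,p11} by δ(·,1) → {p1,p9,p11} and {p3}.
On input 0, block {p1,p9,p11} splits into {p1,p11} and {p9}.
No further refinement is possible. Final partition (5 blocks): {p4,p6,p7} | {p1,p11} | {p8} | {p3} | {p9}.
p4 and p6 lie in the same block of the stable partition, so they are equivalent — no string distinguishes them.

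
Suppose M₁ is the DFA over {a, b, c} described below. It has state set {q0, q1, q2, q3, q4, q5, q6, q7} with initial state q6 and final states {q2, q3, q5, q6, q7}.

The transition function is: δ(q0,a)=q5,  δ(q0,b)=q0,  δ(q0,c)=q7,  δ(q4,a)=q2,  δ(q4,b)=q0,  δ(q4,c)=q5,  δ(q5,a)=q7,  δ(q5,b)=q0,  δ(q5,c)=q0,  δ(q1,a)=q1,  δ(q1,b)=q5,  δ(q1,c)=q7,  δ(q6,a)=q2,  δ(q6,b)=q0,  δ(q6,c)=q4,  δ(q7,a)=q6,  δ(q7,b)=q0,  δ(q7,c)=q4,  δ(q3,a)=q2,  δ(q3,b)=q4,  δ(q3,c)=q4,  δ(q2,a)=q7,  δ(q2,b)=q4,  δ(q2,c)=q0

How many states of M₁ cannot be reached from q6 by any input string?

2

BFS from q6 reaches {q0, q2, q4, q5, q6, q7}; the 2 state(s) q1, q3 are never visited.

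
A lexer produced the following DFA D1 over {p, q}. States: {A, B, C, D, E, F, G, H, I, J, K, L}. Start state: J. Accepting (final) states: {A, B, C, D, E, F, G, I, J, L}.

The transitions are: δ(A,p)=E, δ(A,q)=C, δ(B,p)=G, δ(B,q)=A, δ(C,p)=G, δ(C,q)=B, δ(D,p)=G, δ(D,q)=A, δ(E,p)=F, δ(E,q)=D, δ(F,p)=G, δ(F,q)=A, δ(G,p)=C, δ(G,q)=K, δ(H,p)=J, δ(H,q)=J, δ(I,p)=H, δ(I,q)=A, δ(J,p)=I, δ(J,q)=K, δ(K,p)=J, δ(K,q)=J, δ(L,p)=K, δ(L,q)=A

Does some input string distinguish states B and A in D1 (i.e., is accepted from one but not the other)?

First remove the unreachable states {L}; 11 states remain.
P0 = {A,B,C,D,E,F,G,I,J} | {H,K}.
Refine {A,B,C,D,E,F,G,I,J} on symbol p: members go to different blocks, giving {A,B,C,D,E,F,G,J} and {I}.
Split {A,B,C,D,E,F,G,J} by δ(·,p) → {A,B,C,D,E,F,G} and {J}.
Split {A,B,C,D,E,F,G} by δ(·,q) → {A,B,C,D,E,F} and {G}.
Refine {A,B,C,D,E,F} on symbol p: members go to different blocks, giving {B,C,D,F} and {A,E}.
On input q, block {B,C,D,F} splits into {B,D,F} and {C}.
On input p, block {A,E} splits into {A} and {E}.
The partition is now stable with 8 blocks: {B,D,F} | {H,K} | {I} | {J} | {G} | {A} | {C} | {E}.
B and A end up in different blocks, so they are distinguishable. For instance, the string 'pq' is accepted from only A.

Yes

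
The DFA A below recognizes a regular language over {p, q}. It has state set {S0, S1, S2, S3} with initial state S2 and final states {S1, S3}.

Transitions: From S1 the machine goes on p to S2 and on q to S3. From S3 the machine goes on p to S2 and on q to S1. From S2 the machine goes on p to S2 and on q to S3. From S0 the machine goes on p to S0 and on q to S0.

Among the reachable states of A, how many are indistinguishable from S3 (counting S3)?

Reachable states from the start: {S1,S2,S3}. Unreachable: {S0} — drop them.
P0 = {S1,S3} | {S2}.
The partition is now stable with 2 blocks: {S1,S3} | {S2}.
State S3 belongs to the block {S1,S3}, which has 2 states.

2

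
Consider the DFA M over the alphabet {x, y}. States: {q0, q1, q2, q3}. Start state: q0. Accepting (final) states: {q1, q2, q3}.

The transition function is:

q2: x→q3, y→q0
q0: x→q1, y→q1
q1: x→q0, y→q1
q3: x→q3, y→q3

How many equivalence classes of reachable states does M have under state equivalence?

2

States {q2,q3} cannot be reached from the start state, so discard them.
Initial partition by acceptance: {q1} | {q0}.
No further refinement is possible. Final partition (2 blocks): {q1} | {q0}.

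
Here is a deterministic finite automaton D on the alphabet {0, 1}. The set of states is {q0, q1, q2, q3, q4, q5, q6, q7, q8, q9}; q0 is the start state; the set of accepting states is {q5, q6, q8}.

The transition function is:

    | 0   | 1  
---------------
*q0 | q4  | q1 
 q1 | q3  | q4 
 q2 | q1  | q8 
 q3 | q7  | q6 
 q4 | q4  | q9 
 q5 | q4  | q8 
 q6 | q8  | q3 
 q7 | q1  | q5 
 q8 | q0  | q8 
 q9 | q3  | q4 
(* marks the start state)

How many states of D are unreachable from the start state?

1

No path from q0 leads to q2; the other 9 states are all reachable.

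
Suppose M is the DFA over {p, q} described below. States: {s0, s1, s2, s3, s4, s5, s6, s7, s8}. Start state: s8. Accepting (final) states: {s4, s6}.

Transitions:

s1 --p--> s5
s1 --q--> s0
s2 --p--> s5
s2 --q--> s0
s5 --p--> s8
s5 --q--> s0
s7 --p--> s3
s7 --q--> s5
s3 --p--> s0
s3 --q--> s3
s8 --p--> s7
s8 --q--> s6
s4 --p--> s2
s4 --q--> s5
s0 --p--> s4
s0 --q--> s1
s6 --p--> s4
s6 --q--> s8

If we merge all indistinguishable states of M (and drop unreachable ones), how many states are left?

8

Every state is reachable, so we keep all 9.
Start with accepting vs non-accepting: {s4,s6} | {s0,s1,s2,s3,s5,s7,s8}.
Split {s4,s6} by δ(·,p) → {s4} and {s6}.
Split {s0,s1,s2,s3,s5,s7,s8} by δ(·,p) → {s1,s2,s3,s5,s7,s8} and {s0}.
On input p, block {s1,s2,s3,s5,s7,s8} splits into {s1,s2,s5,s7,s8} and {s3}.
On input p, block {s1,s2,s5,s7,s8} splits into {s1,s2,s5,s8} and {s7}.
Split {s1,s2,s5,s8} by δ(·,p) → {s1,s2,s5} and {s8}.
Refine {s1,s2,s5} on symbol p: members go to different blocks, giving {s1,s2} and {s5}.
No further refinement is possible. Final partition (8 blocks): {s4} | {s1,s2} | {s6} | {s0} | {s3} | {s7} | {s8} | {s5}.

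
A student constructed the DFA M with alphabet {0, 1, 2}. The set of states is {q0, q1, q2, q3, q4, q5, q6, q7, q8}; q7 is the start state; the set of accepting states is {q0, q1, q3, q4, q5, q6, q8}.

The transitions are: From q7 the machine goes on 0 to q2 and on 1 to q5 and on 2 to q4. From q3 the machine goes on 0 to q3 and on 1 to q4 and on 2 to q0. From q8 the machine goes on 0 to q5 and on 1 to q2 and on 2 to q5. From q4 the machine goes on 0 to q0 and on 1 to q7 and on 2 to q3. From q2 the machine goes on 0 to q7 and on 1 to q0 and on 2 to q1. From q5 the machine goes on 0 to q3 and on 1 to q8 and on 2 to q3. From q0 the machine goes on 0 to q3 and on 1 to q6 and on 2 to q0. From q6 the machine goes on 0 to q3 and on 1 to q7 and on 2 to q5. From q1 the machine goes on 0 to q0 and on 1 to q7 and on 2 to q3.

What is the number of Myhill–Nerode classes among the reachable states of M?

3

P0 = {q0,q1,q3,q4,q5,q6,q8} | {q2,q7}.
Split {q0,q1,q3,q4,q5,q6,q8} by δ(·,1) → {q1,q4,q6,q8} and {q0,q3,q5}.
No further refinement is possible. Final partition (3 blocks): {q1,q4,q6,q8} | {q2,q7} | {q0,q3,q5}.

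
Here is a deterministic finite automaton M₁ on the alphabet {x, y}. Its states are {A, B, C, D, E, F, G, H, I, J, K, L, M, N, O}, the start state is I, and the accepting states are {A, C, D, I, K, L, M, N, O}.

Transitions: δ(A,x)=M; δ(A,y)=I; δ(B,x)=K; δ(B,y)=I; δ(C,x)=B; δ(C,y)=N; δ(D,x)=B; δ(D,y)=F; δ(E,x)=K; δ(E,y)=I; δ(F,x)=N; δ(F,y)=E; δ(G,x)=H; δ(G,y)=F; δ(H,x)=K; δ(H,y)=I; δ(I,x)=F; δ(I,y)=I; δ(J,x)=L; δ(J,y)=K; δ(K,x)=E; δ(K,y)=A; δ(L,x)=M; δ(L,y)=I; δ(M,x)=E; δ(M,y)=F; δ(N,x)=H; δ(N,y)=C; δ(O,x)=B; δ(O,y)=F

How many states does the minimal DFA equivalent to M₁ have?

7

First remove the unreachable states {D,G,J,L,O}; 10 states remain.
Start with accepting vs non-accepting: {A,C,I,K,M,N} | {B,E,F,H}.
On input x, block {A,C,I,K,M,N} splits into {C,I,K,M,N} and {A}.
On input y, block {C,I,K,M,N} splits into {C,I,N} and {K} and {M}.
Split {B,E,F,H} by δ(·,x) → {B,E,H} and {F}.
Split {C,I,N} by δ(·,x) → {C,N} and {I}.
The partition is now stable with 7 blocks: {C,N} | {B,E,H} | {A} | {K} | {M} | {F} | {I}.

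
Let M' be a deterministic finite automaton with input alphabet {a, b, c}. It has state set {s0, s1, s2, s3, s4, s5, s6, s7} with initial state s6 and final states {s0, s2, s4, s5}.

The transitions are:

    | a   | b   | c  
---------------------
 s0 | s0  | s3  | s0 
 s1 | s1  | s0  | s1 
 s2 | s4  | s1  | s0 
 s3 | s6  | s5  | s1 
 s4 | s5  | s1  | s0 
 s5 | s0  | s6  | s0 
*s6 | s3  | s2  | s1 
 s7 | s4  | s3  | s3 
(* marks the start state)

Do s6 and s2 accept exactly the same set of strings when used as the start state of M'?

States {s7} cannot be reached from the start state, so discard them.
Initial partition by acceptance: {s0,s2,s4,s5} | {s1,s3,s6}.
Stable partition: {s0,s2,s4,s5} | {s1,s3,s6} — 2 equivalence classes.
s6 and s2 end up in different blocks, so they are distinguishable. For instance, the string 'ε' is accepted from only s2.

No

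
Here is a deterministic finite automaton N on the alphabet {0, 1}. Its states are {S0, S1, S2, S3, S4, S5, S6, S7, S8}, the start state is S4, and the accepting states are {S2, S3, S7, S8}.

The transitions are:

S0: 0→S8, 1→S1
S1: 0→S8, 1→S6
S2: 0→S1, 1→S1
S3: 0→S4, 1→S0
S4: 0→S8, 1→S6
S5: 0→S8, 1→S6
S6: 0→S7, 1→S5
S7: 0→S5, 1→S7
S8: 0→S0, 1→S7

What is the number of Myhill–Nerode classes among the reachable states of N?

2

Reachable states from the start: {S0,S1,S4,S5,S6,S7,S8}. Unreachable: {S2,S3} — drop them.
P0 = {S7,S8} | {S0,S1,S4,S5,S6}.
Stable partition: {S7,S8} | {S0,S1,S4,S5,S6} — 2 equivalence classes.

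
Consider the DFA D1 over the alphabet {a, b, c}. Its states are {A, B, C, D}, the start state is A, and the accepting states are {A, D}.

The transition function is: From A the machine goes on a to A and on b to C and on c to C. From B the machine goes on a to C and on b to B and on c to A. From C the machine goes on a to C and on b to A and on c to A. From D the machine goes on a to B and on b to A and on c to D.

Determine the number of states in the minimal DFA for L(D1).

First remove the unreachable states {B,D}; 2 states remain.
Start with accepting vs non-accepting: {A} | {C}.
Stable partition: {A} | {C} — 2 equivalence classes.

2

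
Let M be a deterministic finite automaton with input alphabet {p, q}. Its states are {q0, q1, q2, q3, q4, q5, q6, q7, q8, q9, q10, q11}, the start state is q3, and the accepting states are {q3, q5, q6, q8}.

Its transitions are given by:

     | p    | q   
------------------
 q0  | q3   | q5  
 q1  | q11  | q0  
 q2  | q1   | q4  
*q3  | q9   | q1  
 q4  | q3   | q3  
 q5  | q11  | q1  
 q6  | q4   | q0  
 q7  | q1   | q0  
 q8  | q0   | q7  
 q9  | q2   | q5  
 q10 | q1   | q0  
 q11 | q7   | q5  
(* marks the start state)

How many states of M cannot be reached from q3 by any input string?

3

Starting at q3 and following transitions, the reachable set is {q0, q1, q2, q3, q4, q5, q7, q9, q11}. That leaves q6, q8, q10 unreachable — 3 in total.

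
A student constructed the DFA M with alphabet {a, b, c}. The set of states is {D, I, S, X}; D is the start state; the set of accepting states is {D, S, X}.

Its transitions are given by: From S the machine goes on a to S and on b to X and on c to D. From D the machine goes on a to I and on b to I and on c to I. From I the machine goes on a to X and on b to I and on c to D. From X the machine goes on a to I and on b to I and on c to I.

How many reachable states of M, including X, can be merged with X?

States {S} cannot be reached from the start state, so discard them.
P0 = {D,X} | {I}.
Stable partition: {D,X} | {I} — 2 equivalence classes.
State X belongs to the block {D,X}, which has 2 states.

2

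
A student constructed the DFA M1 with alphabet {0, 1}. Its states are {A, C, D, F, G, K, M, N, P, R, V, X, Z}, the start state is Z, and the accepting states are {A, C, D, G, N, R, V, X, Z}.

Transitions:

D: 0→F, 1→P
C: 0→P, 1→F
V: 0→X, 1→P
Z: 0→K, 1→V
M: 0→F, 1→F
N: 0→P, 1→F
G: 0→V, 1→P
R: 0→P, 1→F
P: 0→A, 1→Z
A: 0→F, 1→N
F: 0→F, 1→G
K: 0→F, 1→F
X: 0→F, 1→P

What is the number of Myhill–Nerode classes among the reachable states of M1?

9

States {C,D,M,R} cannot be reached from the start state, so discard them.
P0 = {A,G,N,V,X,Z} | {F,K,P}.
Split {A,G,N,V,X,Z} by δ(·,0) → {A,N,X,Z} and {G,V}.
Refine {A,N,X,Z} on symbol 1: members go to different blocks, giving {N,X} and {Z} and {A}.
Split {F,K,P} by δ(·,0) → {F,K} and {P}.
Refine {N,X} on symbol 0: members go to different blocks, giving {X} and {N}.
Refine {F,K} on symbol 1: members go to different blocks, giving {F} and {K}.
On input 0, block {G,V} splits into {V} and {G}.
No further refinement is possible. Final partition (9 blocks): {X} | {F} | {V} | {Z} | {A} | {P} | {N} | {K} | {G}.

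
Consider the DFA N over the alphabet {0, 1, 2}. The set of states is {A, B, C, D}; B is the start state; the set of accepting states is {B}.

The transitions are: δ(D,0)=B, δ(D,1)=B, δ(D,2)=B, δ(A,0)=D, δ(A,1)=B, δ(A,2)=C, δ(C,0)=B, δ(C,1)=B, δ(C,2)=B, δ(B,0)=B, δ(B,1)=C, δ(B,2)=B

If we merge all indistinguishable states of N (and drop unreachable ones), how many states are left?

Reachable states from the start: {B,C}. Unreachable: {A,D} — drop them.
Start with accepting vs non-accepting: {B} | {C}.
No further refinement is possible. Final partition (2 blocks): {B} | {C}.

2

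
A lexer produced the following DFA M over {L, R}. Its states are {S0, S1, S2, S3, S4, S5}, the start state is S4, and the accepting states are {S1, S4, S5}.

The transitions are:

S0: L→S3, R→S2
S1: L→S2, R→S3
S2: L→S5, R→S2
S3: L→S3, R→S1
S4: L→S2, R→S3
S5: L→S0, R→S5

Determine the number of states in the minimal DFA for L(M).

All states are reachable from the start state.
P0 = {S1,S4,S5} | {S0,S2,S3}.
On input R, block {S1,S4,S5} splits into {S1,S4} and {S5}.
Split {S0,S2,S3} by δ(·,L) → {S0,S3} and {S2}.
Refine {S0,S3} on symbol R: members go to different blocks, giving {S0} and {S3}.
The partition is now stable with 5 blocks: {S1,S4} | {S0} | {S5} | {S2} | {S3}.

5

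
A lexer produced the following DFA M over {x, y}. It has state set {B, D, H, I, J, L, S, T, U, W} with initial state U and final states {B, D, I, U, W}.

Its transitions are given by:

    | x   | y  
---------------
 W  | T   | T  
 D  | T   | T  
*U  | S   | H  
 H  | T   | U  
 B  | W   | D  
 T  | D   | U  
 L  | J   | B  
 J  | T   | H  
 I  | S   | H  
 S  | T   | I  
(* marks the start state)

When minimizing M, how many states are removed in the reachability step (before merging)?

4

No path from U leads to B, J, L, W; the other 6 states are all reachable.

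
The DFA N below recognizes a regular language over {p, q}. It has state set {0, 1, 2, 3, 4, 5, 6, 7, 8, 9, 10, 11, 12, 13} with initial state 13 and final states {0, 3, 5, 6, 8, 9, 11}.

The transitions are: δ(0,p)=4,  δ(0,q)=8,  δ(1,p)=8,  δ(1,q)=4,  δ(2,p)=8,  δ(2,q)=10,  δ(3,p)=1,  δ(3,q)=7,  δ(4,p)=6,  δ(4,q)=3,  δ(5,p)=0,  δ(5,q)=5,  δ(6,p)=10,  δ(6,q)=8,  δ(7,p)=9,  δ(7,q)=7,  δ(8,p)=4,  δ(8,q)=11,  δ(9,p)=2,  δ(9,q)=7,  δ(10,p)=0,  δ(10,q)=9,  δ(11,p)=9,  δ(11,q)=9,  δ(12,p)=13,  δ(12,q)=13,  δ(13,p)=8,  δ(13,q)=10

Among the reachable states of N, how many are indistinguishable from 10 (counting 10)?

2

First remove the unreachable states {5,12}; 12 states remain.
Initial partition by acceptance: {0,3,6,8,9,11} | {1,2,4,7,10,13}.
Split {0,3,6,8,9,11} by δ(·,p) → {0,3,6,8,9} and {11}.
On input q, block {0,3,6,8,9} splits into {0,6} and {3,9} and {8}.
On input p, block {1,2,4,7,10,13} splits into {1,2,13} and {4,10} and {7}.
No further refinement is possible. Final partition (7 blocks): {0,6} | {1,2,13} | {11} | {3,9} | {8} | {4,10} | {7}.
State 10 belongs to the block {4,10}, which has 2 states.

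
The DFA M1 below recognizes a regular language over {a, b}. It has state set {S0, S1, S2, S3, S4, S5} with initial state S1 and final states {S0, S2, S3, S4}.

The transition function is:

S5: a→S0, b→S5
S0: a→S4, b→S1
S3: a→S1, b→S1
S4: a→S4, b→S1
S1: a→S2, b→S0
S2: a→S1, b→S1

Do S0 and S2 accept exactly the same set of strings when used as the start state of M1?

First remove the unreachable states {S3,S5}; 4 states remain.
Start with accepting vs non-accepting: {S0,S2,S4} | {S1}.
Split {S0,S2,S4} by δ(·,a) → {S0,S4} and {S2}.
The partition is now stable with 3 blocks: {S0,S4} | {S1} | {S2}.
S0 and S2 end up in different blocks, so they are distinguishable. For instance, the string 'a' is accepted from only S0.

No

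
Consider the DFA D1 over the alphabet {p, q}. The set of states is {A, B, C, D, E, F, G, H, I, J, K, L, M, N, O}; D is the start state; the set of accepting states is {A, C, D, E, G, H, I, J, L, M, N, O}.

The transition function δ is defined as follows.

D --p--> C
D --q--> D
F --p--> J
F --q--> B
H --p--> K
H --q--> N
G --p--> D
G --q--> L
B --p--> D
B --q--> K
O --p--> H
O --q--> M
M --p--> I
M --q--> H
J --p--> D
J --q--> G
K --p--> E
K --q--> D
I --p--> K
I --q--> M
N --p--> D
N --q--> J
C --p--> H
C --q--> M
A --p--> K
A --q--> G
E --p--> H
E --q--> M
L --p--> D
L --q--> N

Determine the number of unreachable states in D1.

No path from D leads to A, B, F, O; the other 11 states are all reachable.

4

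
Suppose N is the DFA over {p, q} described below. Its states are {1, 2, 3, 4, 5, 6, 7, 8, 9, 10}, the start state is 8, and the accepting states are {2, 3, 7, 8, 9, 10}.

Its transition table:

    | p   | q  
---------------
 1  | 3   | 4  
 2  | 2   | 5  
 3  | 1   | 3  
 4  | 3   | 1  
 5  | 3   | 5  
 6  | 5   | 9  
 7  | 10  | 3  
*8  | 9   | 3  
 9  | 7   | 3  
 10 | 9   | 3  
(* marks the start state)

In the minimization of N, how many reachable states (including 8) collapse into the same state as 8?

First remove the unreachable states {2,5,6}; 7 states remain.
Initial partition by acceptance: {3,7,8,9,10} | {1,4}.
Split {3,7,8,9,10} by δ(·,p) → {7,8,9,10} and {3}.
The partition is now stable with 3 blocks: {7,8,9,10} | {1,4} | {3}.
The equivalence class containing 8 is {7,8,9,10}, of size 4.

4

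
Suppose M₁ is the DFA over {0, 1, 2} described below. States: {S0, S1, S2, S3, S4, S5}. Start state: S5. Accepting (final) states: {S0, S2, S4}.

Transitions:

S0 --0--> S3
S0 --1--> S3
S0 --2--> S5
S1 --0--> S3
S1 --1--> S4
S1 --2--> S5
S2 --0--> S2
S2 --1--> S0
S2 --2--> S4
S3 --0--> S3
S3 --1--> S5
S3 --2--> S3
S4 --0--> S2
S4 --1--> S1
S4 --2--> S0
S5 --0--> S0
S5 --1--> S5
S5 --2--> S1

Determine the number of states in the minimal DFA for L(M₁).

Every state is reachable, so we keep all 6.
Start with accepting vs non-accepting: {S0,S2,S4} | {S1,S3,S5}.
Split {S0,S2,S4} by δ(·,0) → {S2,S4} and {S0}.
On input 1, block {S2,S4} splits into {S2} and {S4}.
On input 0, block {S1,S3,S5} splits into {S1,S3} and {S5}.
On input 1, block {S1,S3} splits into {S1} and {S3}.
No further refinement is possible. Final partition (6 blocks): {S2} | {S1} | {S0} | {S4} | {S5} | {S3}.

6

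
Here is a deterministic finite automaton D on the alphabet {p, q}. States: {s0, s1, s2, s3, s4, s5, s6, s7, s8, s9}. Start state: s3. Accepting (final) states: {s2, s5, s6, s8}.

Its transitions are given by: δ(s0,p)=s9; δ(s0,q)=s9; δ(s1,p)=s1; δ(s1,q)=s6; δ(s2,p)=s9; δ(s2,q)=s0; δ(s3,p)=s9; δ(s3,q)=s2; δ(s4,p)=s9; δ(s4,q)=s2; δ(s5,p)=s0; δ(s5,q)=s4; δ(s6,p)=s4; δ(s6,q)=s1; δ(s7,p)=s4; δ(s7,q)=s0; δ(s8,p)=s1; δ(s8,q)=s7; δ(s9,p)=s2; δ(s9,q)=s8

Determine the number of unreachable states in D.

Starting at s3 and following transitions, the reachable set is {s0, s1, s2, s3, s4, s6, s7, s8, s9}. That leaves s5 unreachable — 1 in total.

1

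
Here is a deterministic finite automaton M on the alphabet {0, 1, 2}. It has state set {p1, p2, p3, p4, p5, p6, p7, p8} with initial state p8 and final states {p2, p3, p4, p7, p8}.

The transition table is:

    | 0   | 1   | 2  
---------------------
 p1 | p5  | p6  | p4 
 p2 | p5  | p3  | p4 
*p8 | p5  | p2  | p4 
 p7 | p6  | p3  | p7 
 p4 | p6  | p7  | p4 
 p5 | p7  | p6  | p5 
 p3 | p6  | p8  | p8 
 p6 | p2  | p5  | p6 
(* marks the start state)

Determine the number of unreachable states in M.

No path from p8 leads to p1; the other 7 states are all reachable.

1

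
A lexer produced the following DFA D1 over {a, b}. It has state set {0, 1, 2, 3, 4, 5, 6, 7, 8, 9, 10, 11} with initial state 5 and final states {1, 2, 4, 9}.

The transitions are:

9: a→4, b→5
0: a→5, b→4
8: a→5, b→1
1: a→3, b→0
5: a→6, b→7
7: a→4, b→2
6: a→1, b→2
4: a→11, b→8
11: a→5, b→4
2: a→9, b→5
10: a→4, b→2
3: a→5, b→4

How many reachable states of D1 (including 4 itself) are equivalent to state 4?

First remove the unreachable states {10}; 11 states remain.
P0 = {1,2,4,9} | {0,3,5,6,7,8,11}.
On input a, block {1,2,4,9} splits into {1,4} and {2,9}.
On input a, block {0,3,5,6,7,8,11} splits into {0,3,5,8,11} and {6,7}.
Refine {0,3,5,8,11} on symbol a: members go to different blocks, giving {0,3,8,11} and {5}.
On input a, block {2,9} splits into {2} and {9}.
Stable partition: {1,4} | {0,3,8,11} | {2} | {6,7} | {5} | {9} — 6 equivalence classes.
State 4 belongs to the block {1,4}, which has 2 states.

2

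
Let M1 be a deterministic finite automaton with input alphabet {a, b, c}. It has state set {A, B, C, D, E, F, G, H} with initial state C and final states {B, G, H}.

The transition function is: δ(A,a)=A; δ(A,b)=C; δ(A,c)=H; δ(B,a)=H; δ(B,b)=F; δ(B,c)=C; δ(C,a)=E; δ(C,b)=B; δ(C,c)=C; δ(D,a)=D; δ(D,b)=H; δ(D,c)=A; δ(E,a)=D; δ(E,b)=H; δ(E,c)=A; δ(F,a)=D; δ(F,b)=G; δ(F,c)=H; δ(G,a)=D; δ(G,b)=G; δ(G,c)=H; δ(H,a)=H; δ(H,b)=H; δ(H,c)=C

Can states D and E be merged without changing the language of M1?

Initial partition by acceptance: {B,G,H} | {A,C,D,E,F}.
On input a, block {B,G,H} splits into {B,H} and {G}.
On input b, block {B,H} splits into {B} and {H}.
Split {A,C,D,E,F} by δ(·,b) → {D,E} and {A} and {C} and {F}.
Stable partition: {B} | {D,E} | {G} | {H} | {A} | {C} | {F} — 7 equivalence classes.
D and E lie in the same block of the stable partition, so they are equivalent — no string distinguishes them.

Yes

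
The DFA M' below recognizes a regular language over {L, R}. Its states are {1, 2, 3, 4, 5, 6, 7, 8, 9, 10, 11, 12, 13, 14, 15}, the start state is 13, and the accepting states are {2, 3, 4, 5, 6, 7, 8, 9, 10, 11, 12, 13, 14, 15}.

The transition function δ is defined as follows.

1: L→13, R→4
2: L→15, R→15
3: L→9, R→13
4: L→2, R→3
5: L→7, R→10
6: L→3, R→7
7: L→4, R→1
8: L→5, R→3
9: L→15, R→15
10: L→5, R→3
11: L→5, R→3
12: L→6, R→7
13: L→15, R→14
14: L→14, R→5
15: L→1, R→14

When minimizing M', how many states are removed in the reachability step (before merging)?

Starting at 13 and following transitions, the reachable set is {1, 2, 3, 4, 5, 7, 9, 10, 13, 14, 15}. That leaves 6, 8, 11, 12 unreachable — 4 in total.

4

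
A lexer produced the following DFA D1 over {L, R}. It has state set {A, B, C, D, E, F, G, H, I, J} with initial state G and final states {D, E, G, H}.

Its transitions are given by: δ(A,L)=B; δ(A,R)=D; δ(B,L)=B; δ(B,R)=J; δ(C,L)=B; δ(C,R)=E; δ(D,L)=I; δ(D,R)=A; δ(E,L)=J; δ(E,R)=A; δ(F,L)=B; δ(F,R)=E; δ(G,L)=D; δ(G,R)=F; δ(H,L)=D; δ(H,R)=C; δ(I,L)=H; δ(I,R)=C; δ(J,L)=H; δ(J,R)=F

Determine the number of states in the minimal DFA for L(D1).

5

P0 = {D,E,G,H} | {A,B,C,F,I,J}.
Refine {D,E,G,H} on symbol L: members go to different blocks, giving {D,E} and {G,H}.
On input L, block {A,B,C,F,I,J} splits into {A,B,C,F} and {I,J}.
Refine {A,B,C,F} on symbol R: members go to different blocks, giving {A,C,F} and {B}.
Stable partition: {D,E} | {A,C,F} | {G,H} | {I,J} | {B} — 5 equivalence classes.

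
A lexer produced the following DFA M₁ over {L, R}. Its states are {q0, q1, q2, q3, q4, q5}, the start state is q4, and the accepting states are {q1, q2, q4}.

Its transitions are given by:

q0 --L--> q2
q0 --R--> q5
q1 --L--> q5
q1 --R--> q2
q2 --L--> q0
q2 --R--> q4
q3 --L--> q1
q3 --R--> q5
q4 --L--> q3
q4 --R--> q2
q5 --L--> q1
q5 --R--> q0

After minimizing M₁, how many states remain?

2

All states are reachable from the start state.
Start with accepting vs non-accepting: {q1,q2,q4} | {q0,q3,q5}.
The partition is now stable with 2 blocks: {q1,q2,q4} | {q0,q3,q5}.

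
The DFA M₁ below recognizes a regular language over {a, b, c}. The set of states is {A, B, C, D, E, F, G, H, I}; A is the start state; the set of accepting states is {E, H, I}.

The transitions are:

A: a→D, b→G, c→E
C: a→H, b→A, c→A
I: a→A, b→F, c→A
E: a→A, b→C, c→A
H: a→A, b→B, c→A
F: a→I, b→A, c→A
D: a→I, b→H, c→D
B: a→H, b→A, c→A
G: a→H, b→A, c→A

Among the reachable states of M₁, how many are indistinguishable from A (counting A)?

1

Start with accepting vs non-accepting: {E,H,I} | {A,B,C,D,F,G}.
On input a, block {A,B,C,D,F,G} splits into {B,C,D,F,G} and {A}.
Split {B,C,D,F,G} by δ(·,b) → {B,C,F,G} and {D}.
No further refinement is possible. Final partition (4 blocks): {E,H,I} | {B,C,F,G} | {A} | {D}.
State A belongs to the block {A}, which has 1 states.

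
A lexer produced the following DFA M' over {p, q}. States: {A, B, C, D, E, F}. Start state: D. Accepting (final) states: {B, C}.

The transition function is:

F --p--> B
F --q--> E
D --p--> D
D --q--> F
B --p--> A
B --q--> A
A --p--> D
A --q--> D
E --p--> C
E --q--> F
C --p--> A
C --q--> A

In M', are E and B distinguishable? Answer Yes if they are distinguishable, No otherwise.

Yes

Start with accepting vs non-accepting: {B,C} | {A,D,E,F}.
Refine {A,D,E,F} on symbol p: members go to different blocks, giving {A,D} and {E,F}.
Refine {A,D} on symbol q: members go to different blocks, giving {A} and {D}.
The partition is now stable with 4 blocks: {B,C} | {A} | {E,F} | {D}.
E and B end up in different blocks, so they are distinguishable. For instance, the string 'ε' is accepted from only B.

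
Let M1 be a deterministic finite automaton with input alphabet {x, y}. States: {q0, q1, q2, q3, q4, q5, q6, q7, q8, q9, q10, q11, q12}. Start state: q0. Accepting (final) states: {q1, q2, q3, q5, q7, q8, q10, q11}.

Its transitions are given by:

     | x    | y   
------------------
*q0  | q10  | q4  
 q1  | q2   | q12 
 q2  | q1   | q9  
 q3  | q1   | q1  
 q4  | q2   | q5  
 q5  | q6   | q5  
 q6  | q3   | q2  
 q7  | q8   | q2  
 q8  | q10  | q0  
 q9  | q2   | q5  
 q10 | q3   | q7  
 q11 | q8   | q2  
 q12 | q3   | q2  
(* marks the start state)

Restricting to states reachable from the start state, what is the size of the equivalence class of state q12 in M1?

2

States {q11} cannot be reached from the start state, so discard them.
Start with accepting vs non-accepting: {q1,q2,q3,q5,q7,q8,q10} | {q0,q4,q6,q9,q12}.
Split {q1,q2,q3,q5,q7,q8,q10} by δ(·,x) → {q1,q2,q3,q7,q8,q10} and {q5}.
Split {q1,q2,q3,q7,q8,q10} by δ(·,y) → {q1,q2,q8} and {q3,q7,q10}.
Refine {q1,q2,q8} on symbol x: members go to different blocks, giving {q1,q2} and {q8}.
Refine {q0,q4,q6,q9,q12} on symbol x: members go to different blocks, giving {q0,q6,q12} and {q4,q9}.
Split {q1,q2} by δ(·,y) → {q1} and {q2}.
On input y, block {q0,q6,q12} splits into {q6,q12} and {q0}.
Split {q3,q7,q10} by δ(·,x) → {q3} and {q7} and {q10}.
Stable partition: {q1} | {q6,q12} | {q5} | {q3} | {q8} | {q4,q9} | {q2} | {q0} | {q7} | {q10} — 10 equivalence classes.
The equivalence class containing q12 is {q6,q12}, of size 2.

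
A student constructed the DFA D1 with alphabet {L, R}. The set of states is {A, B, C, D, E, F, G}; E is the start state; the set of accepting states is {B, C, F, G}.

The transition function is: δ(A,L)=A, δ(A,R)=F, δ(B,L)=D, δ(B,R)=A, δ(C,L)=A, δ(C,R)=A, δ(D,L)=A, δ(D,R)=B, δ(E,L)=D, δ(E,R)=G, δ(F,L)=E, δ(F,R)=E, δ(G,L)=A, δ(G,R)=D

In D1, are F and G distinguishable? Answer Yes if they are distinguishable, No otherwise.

States {C} cannot be reached from the start state, so discard them.
Initial partition by acceptance: {B,F,G} | {A,D,E}.
No further refinement is possible. Final partition (2 blocks): {B,F,G} | {A,D,E}.
F and G lie in the same block of the stable partition, so they are equivalent — no string distinguishes them.

No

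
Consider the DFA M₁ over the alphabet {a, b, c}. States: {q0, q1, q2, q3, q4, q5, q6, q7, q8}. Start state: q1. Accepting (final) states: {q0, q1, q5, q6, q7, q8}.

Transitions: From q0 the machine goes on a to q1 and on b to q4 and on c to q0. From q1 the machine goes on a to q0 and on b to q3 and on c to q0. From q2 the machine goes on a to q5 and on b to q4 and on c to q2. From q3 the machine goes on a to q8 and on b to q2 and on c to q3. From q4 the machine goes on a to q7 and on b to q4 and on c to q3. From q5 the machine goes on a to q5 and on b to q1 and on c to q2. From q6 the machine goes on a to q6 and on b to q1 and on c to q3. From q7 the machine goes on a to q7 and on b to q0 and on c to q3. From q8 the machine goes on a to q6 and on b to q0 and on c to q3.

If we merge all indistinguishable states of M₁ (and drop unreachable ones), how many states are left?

All states are reachable from the start state.
Initial partition by acceptance: {q0,q1,q5,q6,q7,q8} | {q2,q3,q4}.
On input b, block {q0,q1,q5,q6,q7,q8} splits into {q5,q6,q7,q8} and {q0,q1}.
Stable partition: {q5,q6,q7,q8} | {q2,q3,q4} | {q0,q1} — 3 equivalence classes.

3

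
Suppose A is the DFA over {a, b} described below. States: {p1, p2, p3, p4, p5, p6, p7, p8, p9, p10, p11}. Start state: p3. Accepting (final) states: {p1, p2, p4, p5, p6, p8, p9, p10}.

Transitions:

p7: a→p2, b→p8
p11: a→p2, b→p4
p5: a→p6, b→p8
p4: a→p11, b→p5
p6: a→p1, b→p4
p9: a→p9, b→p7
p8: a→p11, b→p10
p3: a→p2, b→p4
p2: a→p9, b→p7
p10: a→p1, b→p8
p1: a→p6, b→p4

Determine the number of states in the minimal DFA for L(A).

4

Initial partition by acceptance: {p1,p2,p4,p5,p6,p8,p9,p10} | {p3,p7,p11}.
On input a, block {p1,p2,p4,p5,p6,p8,p9,p10} splits into {p1,p2,p5,p6,p9,p10} and {p4,p8}.
Refine {p1,p2,p5,p6,p9,p10} on symbol b: members go to different blocks, giving {p1,p5,p6,p10} and {p2,p9}.
Stable partition: {p1,p5,p6,p10} | {p3,p7,p11} | {p4,p8} | {p2,p9} — 4 equivalence classes.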